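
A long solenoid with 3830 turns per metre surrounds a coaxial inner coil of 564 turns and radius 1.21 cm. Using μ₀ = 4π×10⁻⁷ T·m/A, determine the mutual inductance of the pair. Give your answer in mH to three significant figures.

The outer solenoid produces a uniform field B₁ = μ₀n₁I₁ across the inner coil,
so the flux linkage is N₂Φ = N₂B₁A₂ = μ₀n₁N₂A₂·I₁, giving M = μ₀n₁N₂A₂.
A₂ = πr² = π(1.210×10^-2 m)² = 4.600×10^-4 m².
M = (4π×10⁻⁷)(3830)(564)(4.600×10^-4) = 1.249×10^-3 H.

M ≈ 1.25 mH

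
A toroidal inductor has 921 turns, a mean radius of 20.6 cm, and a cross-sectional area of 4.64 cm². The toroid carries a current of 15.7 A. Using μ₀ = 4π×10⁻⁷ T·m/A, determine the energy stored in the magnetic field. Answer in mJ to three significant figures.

U ≈ 47.1 mJ

L = μ₀N²A/(2πR) = (4π×10⁻⁷)(921)²(4.640×10^-4)/(2π×0.206) = 3.821×10^-4 H.
U = ½LI² = ½(3.821×10^-4)(15.7)² = 4.709×10^-2 J.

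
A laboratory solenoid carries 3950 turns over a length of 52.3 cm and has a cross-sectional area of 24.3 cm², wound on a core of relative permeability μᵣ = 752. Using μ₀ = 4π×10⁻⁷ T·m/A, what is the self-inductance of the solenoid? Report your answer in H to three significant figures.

L ≈ 68.5 H

A = 24.3 cm² = 2.430×10^-3 m².
For a long solenoid, L = μ₀μᵣN²A/ℓ.
L = (4π×10⁻⁷)(752)(3950)²(2.430×10^-3)/(0.523 m) = 68.51 H.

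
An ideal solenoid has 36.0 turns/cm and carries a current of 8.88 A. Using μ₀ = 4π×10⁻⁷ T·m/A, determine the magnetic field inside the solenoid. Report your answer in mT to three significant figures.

Inside a long solenoid, B = μ₀nI.
B = (4π×10⁻⁷)(3.600×10^3 m⁻¹)(8.88 A) = 4.017×10^-2 T.

B ≈ 40.2 mT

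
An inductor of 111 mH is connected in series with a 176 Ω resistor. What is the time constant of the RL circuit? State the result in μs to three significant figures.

τ ≈ 631 μs

τ = L/R = (0.111 H)/(176 Ω) = 6.307×10^-4 s.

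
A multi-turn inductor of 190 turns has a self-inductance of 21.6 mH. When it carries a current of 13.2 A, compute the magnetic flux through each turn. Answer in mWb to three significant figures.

Φ_B ≈ 1.50 mWb

From L = NΦ_B/I, the flux per turn is Φ_B = LI/N.
Φ_B = (2.160×10^-2 H)(13.2 A)/190 = 1.501×10^-3 Wb.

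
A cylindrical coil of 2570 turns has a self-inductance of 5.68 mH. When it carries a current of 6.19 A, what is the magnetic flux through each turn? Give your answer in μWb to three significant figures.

From L = NΦ_B/I, the flux per turn is Φ_B = LI/N.
Φ_B = (5.680×10^-3 H)(6.19 A)/2570 = 1.368×10^-5 Wb.

Φ_B ≈ 13.7 μWb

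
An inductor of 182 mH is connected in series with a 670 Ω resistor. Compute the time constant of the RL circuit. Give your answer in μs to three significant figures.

τ = L/R = (0.182 H)/(670 Ω) = 2.716×10^-4 s.

τ ≈ 272 μs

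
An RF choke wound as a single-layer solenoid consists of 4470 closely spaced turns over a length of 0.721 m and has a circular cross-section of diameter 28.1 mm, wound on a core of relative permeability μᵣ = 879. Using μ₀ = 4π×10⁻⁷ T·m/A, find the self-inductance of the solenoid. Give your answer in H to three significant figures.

A = π(d/2)² = π(1.405×10^-2 m)² = 6.202×10^-4 m².
For a long solenoid, L = μ₀μᵣN²A/ℓ.
L = (4π×10⁻⁷)(879)(4470)²(6.202×10^-4)/(0.721 m) = 18.98 H.

L ≈ 19.0 H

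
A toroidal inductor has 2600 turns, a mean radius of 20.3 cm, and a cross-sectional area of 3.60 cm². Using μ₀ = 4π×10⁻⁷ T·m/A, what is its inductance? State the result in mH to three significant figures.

L ≈ 2.40 mH

For a thin toroid, L = μ₀N²A/(2πR).
L = (4π×10⁻⁷)(2600)²(3.600×10^-4) / (2π×0.203 m) = 2.398×10^-3 H.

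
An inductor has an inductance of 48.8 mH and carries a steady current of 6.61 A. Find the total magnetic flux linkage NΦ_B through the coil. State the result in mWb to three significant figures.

From L = NΦ_B/I, the flux linkage is NΦ_B = LI.
NΦ_B = (4.880×10^-2 H)(6.61 A) = 0.3226 Wb.

NΦ_B ≈ 323 mWb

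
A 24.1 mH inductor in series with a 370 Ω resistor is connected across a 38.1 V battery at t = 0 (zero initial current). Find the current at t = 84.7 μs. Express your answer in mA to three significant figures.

I ≈ 74.9 mA

τ = L/R = 2.410×10^-2/370 = 6.514×10^-5 s; final current I_∞ = ε/R = 38.1/370 = 0.103 A.
I(t) = I_∞(1 − e^(−t/τ)) with t/τ = 1.300.
I = (0.103)(1 − e^(−1.300)) = 7.492×10^-2 A.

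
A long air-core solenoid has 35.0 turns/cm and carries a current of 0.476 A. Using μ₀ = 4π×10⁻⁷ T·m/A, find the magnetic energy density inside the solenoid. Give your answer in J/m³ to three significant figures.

B = μ₀nI = (4π×10⁻⁷)(3.500×10^3)(0.476) = 2.094×10^-3 T.
u = B²/(2μ₀) = (2.094×10^-3)²/(2×4π×10⁻⁷) = 1.744 J/m³.

u ≈ 1.74 J/m³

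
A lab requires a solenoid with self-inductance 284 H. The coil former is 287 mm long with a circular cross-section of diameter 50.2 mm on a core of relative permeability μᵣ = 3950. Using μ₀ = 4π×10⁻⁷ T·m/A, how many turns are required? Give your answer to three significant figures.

A = π(d/2)² = π(2.510×10^-2 m)² = 1.979×10^-3 m².
From L = μ₀μᵣN²A/ℓ, N = √(Lℓ / (μ₀μᵣA)).
N = √[(284)(0.287) / ((4π×10⁻⁷)(3950)×1.979×10^-3)] = √(8.297×10^6) ≈ 2880.4.

N ≈ 2880 turns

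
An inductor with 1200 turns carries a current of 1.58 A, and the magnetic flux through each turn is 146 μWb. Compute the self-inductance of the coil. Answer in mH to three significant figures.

Self-inductance is defined by L = NΦ_B/I (flux linkage over current).
L = (1200)(1.460×10^-4 Wb)/(1.58 A) = 0.1109 H.

L ≈ 111 mH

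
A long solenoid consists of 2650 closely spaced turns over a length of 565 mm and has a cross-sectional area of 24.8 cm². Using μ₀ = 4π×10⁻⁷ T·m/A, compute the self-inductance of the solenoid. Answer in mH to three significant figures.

L ≈ 38.7 mH

A = 24.8 cm² = 2.480×10^-3 m².
For a long solenoid, L = μ₀N²A/ℓ.
L = (4π×10⁻⁷)(2650)²(2.480×10^-3)/(0.565 m) = 3.874×10^-2 H.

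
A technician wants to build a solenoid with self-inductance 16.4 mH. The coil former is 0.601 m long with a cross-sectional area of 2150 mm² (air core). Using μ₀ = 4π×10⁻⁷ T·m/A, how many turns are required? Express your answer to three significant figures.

A = 2150 mm² = 2.150×10^-3 m².
From L = μ₀N²A/ℓ, N = √(Lℓ / (μ₀A)).
N = √[(1.640×10^-2)(0.601) / ((4π×10⁻⁷)×2.150×10^-3)] = √(3.648×10^6) ≈ 1910.0.

N ≈ 1910 turns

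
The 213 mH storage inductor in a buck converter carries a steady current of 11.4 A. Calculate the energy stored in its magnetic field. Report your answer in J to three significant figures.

U ≈ 13.8 J

Stored magnetic energy: U = ½LI².
U = ½(0.213 H)(11.4 A)² = 13.84 J.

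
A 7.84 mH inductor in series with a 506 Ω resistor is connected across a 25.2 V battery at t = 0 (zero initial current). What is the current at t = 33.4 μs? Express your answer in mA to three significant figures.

I ≈ 44.0 mA

τ = L/R = 7.840×10^-3/506 = 1.549×10^-5 s; final current I_∞ = ε/R = 25.2/506 = 4.980×10^-2 A.
I(t) = I_∞(1 − e^(−t/τ)) with t/τ = 2.156.
I = (4.980×10^-2)(1 − e^(−2.156)) = 4.403×10^-2 A.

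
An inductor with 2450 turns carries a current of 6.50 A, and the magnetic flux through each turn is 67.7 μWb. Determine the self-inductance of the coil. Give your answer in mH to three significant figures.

L ≈ 25.5 mH

Self-inductance is defined by L = NΦ_B/I (flux linkage over current).
L = (2450)(6.770×10^-5 Wb)/(6.50 A) = 2.552×10^-2 H.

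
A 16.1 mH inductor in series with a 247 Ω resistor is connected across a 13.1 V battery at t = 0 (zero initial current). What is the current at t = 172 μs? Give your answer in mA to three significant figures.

τ = L/R = 1.610×10^-2/247 = 6.518×10^-5 s; final current I_∞ = ε/R = 13.1/247 = 5.304×10^-2 A.
I(t) = I_∞(1 − e^(−t/τ)) with t/τ = 2.639.
I = (5.304×10^-2)(1 − e^(−2.639)) = 4.9247×10^-2 A.

I ≈ 49.2 mA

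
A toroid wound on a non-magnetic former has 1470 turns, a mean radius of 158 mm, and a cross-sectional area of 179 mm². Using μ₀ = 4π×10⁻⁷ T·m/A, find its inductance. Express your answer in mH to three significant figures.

L ≈ 0.490 mH

For a thin toroid, L = μ₀N²A/(2πR).
L = (4π×10⁻⁷)(1470)²(1.790×10^-4) / (2π×0.158 m) = 4.896×10^-4 H.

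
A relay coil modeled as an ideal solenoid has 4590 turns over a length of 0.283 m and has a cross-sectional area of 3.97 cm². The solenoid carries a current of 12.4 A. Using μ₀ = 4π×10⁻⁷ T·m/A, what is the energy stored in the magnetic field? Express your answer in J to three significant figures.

U ≈ 2.86 J

A = 3.97 cm² = 3.970×10^-4 m².
L = μ₀N²A/ℓ = (4π×10⁻⁷)(4590)²(3.970×10^-4)/(0.283) = 3.714×10^-2 H.
U = ½LI² = ½(3.714×10^-2)(12.4)² = 2.855 J.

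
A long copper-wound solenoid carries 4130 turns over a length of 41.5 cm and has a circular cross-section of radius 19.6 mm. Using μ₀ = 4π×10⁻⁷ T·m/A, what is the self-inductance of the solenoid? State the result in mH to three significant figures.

A = πr² = π(1.960×10^-2 m)² = 1.207×10^-3 m².
For a long solenoid, L = μ₀N²A/ℓ.
L = (4π×10⁻⁷)(4130)²(1.207×10^-3)/(0.415 m) = 6.233×10^-2 H.

L ≈ 62.3 mH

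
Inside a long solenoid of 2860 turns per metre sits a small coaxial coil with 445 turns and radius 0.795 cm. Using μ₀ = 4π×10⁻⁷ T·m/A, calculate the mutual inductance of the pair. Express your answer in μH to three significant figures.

The outer solenoid produces a uniform field B₁ = μ₀n₁I₁ across the inner coil,
so the flux linkage is N₂Φ = N₂B₁A₂ = μ₀n₁N₂A₂·I₁, giving M = μ₀n₁N₂A₂.
A₂ = πr² = π(7.950×10^-3 m)² = 1.986×10^-4 m².
M = (4π×10⁻⁷)(2860)(445)(1.986×10^-4) = 3.176×10^-4 H.

M ≈ 318 μH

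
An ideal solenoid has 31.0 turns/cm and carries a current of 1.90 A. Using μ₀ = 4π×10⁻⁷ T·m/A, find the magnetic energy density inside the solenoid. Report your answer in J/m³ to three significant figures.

u ≈ 21.8 J/m³

B = μ₀nI = (4π×10⁻⁷)(3.100×10^3)(1.90) = 7.402×10^-3 T.
u = B²/(2μ₀) = (7.402×10^-3)²/(2×4π×10⁻⁷) = 21.8 J/m³.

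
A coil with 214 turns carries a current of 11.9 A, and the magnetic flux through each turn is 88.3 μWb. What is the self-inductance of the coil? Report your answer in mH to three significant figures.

L ≈ 1.59 mH

Self-inductance is defined by L = NΦ_B/I (flux linkage over current).
L = (214)(8.830×10^-5 Wb)/(11.9 A) = 1.588×10^-3 H.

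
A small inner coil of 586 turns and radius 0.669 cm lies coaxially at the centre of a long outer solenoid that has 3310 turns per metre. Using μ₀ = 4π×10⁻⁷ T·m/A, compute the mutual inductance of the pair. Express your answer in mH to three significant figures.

The outer solenoid produces a uniform field B₁ = μ₀n₁I₁ across the inner coil,
so the flux linkage is N₂Φ = N₂B₁A₂ = μ₀n₁N₂A₂·I₁, giving M = μ₀n₁N₂A₂.
A₂ = πr² = π(6.690×10^-3 m)² = 1.406×10^-4 m².
M = (4π×10⁻⁷)(3310)(586)(1.406×10^-4) = 3.427×10^-4 H.

M ≈ 0.343 mH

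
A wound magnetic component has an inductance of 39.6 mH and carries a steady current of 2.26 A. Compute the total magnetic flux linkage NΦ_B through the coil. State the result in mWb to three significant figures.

NΦ_B ≈ 89.5 mWb

From L = NΦ_B/I, the flux linkage is NΦ_B = LI.
NΦ_B = (3.960×10^-2 H)(2.26 A) = 8.950×10^-2 Wb.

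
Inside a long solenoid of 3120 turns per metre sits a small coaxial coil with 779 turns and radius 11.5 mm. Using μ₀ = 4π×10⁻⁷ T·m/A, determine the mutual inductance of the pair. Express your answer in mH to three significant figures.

The outer solenoid produces a uniform field B₁ = μ₀n₁I₁ across the inner coil,
so the flux linkage is N₂Φ = N₂B₁A₂ = μ₀n₁N₂A₂·I₁, giving M = μ₀n₁N₂A₂.
A₂ = πr² = π(1.150×10^-2 m)² = 4.1548×10^-4 m².
M = (4π×10⁻⁷)(3120)(779)(4.1548×10^-4) = 1.269×10^-3 H.

M ≈ 1.27 mH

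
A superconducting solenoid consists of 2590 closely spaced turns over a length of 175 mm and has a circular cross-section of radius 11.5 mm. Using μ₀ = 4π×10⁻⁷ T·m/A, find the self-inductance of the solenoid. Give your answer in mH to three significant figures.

A = πr² = π(1.150×10^-2 m)² = 4.1548×10^-4 m².
For a long solenoid, L = μ₀N²A/ℓ.
L = (4π×10⁻⁷)(2590)²(4.1548×10^-4)/(0.175 m) = 2.001×10^-2 H.

L ≈ 20.0 mH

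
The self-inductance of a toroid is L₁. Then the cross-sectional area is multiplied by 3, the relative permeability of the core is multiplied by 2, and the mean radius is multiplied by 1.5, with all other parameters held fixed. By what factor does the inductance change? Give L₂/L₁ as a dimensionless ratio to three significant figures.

L₂/L₁ = 4.00

For a toroid, L ∝ μᵣN²A/R.
L₂/L₁ = (3) × (2) × (1.5)^-1 = 4.00.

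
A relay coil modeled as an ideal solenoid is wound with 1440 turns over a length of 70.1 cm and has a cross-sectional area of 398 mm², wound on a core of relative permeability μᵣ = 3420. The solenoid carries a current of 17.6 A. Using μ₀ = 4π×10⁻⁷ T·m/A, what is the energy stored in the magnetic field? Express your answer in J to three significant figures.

A = 398 mm² = 3.980×10^-4 m².
L = μ₀μᵣN²A/ℓ = (4π×10⁻⁷)(3420)(1440)²(3.980×10^-4)/(0.701) = 5.06 H.
U = ½LI² = ½(5.06)(17.6)² = 783.6 J.

U ≈ 784 J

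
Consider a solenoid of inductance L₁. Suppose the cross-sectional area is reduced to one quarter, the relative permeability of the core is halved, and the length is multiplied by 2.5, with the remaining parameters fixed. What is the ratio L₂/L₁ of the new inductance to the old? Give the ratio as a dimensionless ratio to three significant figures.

L₂/L₁ = 0.0500

For a solenoid, L ∝ μᵣN²A/ℓ.
L₂/L₁ = (0.25) × (0.5) × (2.5)^-1 = 0.0500.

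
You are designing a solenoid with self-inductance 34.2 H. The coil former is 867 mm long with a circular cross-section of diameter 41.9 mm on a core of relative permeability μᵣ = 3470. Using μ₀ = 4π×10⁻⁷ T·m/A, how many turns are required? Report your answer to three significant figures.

N ≈ 2220 turns

A = π(d/2)² = π(2.095×10^-2 m)² = 1.379×10^-3 m².
From L = μ₀μᵣN²A/ℓ, N = √(Lℓ / (μ₀μᵣA)).
N = √[(34.2)(0.867) / ((4π×10⁻⁷)(3470)×1.379×10^-3)] = √(4.932×10^6) ≈ 2220.7.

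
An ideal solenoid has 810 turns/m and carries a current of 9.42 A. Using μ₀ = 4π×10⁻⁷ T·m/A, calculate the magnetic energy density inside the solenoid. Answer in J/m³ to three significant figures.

B = μ₀nI = (4π×10⁻⁷)(810)(9.42) = 9.588×10^-3 T.
u = B²/(2μ₀) = (9.588×10^-3)²/(2×4π×10⁻⁷) = 36.58 J/m³.

u ≈ 36.6 J/m³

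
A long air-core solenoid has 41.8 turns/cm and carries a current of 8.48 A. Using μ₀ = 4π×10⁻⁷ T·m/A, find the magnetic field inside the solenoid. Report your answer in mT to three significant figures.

Inside a long solenoid, B = μ₀nI.
B = (4π×10⁻⁷)(4.180×10^3 m⁻¹)(8.48 A) = 4.454×10^-2 T.

B ≈ 44.5 mT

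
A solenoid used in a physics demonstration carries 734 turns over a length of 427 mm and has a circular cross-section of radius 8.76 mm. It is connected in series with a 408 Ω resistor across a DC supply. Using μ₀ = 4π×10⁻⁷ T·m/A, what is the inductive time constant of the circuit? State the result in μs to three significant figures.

τ ≈ 0.937 μs

A = πr² = π(8.760×10^-3 m)² = 2.411×10^-4 m².
L = μ₀N²A/ℓ = (4π×10⁻⁷)(734)²(2.411×10^-4)/(0.427) = 3.822×10^-4 H.
τ = L/R = (3.822×10^-4)/(408) = 9.369×10^-7 s.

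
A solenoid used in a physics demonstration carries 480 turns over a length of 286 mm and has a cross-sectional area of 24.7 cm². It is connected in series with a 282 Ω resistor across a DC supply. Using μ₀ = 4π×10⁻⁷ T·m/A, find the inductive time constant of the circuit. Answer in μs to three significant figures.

A = 24.7 cm² = 2.470×10^-3 m².
L = μ₀N²A/ℓ = (4π×10⁻⁷)(480)²(2.470×10^-3)/(0.286) = 2.500×10^-3 H.
τ = L/R = (2.500×10^-3)/(282) = 8.867×10^-6 s.

τ ≈ 8.87 μs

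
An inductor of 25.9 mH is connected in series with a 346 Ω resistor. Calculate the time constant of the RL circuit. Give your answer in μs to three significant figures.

τ = L/R = (2.590×10^-2 H)/(346 Ω) = 7.486×10^-5 s.

τ ≈ 74.9 μs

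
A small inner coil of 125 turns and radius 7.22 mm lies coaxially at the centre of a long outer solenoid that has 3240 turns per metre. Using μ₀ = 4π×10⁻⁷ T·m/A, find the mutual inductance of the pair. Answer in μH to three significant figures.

The outer solenoid produces a uniform field B₁ = μ₀n₁I₁ across the inner coil,
so the flux linkage is N₂Φ = N₂B₁A₂ = μ₀n₁N₂A₂·I₁, giving M = μ₀n₁N₂A₂.
A₂ = πr² = π(7.220×10^-3 m)² = 1.638×10^-4 m².
M = (4π×10⁻⁷)(3240)(125)(1.638×10^-4) = 8.3347×10^-5 H.

M ≈ 83.3 μH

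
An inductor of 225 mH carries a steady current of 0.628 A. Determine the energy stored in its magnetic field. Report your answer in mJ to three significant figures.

U ≈ 44.4 mJ

Stored magnetic energy: U = ½LI².
U = ½(0.225 H)(0.628 A)² = 4.437×10^-2 J.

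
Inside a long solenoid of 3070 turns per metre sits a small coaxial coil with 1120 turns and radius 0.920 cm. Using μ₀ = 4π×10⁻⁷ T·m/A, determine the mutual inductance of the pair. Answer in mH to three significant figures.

M ≈ 1.15 mH

The outer solenoid produces a uniform field B₁ = μ₀n₁I₁ across the inner coil,
so the flux linkage is N₂Φ = N₂B₁A₂ = μ₀n₁N₂A₂·I₁, giving M = μ₀n₁N₂A₂.
A₂ = πr² = π(9.200×10^-3 m)² = 2.659×10^-4 m².
M = (4π×10⁻⁷)(3070)(1120)(2.659×10^-4) = 1.149×10^-3 H.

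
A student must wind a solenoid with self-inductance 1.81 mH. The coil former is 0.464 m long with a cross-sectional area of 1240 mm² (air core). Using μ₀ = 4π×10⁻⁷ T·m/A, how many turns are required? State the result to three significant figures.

A = 1240 mm² = 1.240×10^-3 m².
From L = μ₀N²A/ℓ, N = √(Lℓ / (μ₀A)).
N = √[(1.810×10^-3)(0.464) / ((4π×10⁻⁷)×1.240×10^-3)] = √(5.390×10^5) ≈ 734.1.

N ≈ 734 turns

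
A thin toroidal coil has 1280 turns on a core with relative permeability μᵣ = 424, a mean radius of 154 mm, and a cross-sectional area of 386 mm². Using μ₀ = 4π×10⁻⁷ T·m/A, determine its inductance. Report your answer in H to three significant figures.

For a thin toroid, L = μ₀μᵣN²A/(2πR).
L = (4π×10⁻⁷)(424)(1280)²(3.860×10^-4) / (2π×0.154 m) = 0.3482 H.

L ≈ 0.348 H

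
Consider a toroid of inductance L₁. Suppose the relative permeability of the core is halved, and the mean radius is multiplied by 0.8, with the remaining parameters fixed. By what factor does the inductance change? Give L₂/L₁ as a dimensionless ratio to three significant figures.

L₂/L₁ = 0.625

For a toroid, L ∝ μᵣN²A/R.
L₂/L₁ = (0.5) × (0.8)^-1 = 0.625.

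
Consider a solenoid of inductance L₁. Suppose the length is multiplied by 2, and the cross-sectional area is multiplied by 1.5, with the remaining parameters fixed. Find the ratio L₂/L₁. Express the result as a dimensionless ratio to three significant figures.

L₂/L₁ = 0.750

For a solenoid, L ∝ μᵣN²A/ℓ.
L₂/L₁ = (2)^-1 × (1.5) = 0.750.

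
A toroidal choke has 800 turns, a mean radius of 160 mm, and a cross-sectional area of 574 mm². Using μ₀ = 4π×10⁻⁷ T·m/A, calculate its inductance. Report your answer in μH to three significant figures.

L ≈ 459 μH

For a thin toroid, L = μ₀N²A/(2πR).
L = (4π×10⁻⁷)(800)²(5.740×10^-4) / (2π×0.16 m) = 4.592×10^-4 H.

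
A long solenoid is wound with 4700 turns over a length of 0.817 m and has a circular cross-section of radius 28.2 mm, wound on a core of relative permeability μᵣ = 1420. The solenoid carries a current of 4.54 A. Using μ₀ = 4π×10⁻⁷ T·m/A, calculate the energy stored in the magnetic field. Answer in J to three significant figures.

U ≈ 1240 J

A = πr² = π(2.820×10^-2 m)² = 2.498×10^-3 m².
L = μ₀μᵣN²A/ℓ = (4π×10⁻⁷)(1420)(4700)²(2.498×10^-3)/(0.817) = 120.5 H.
U = ½LI² = ½(120.5)(4.54)² = 1.242×10^3 J.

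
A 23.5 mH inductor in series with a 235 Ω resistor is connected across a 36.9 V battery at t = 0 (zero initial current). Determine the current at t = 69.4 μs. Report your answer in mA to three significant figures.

I ≈ 78.6 mA

τ = L/R = 2.350×10^-2/235 = 1.000×10^-4 s; final current I_∞ = ε/R = 36.9/235 = 0.157 A.
I(t) = I_∞(1 − e^(−t/τ)) with t/τ = 0.694.
I = (0.157)(1 − e^(−0.694)) = 7.858×10^-2 A.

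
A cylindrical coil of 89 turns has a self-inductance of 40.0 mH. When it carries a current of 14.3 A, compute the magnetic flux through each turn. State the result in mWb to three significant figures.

Φ_B ≈ 6.43 mWb

From L = NΦ_B/I, the flux per turn is Φ_B = LI/N.
Φ_B = (4.000×10^-2 H)(14.3 A)/89 = 6.427×10^-3 Wb.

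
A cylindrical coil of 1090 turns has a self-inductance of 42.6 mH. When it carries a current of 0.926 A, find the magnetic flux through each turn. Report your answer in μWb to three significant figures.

Φ_B ≈ 36.2 μWb

From L = NΦ_B/I, the flux per turn is Φ_B = LI/N.
Φ_B = (4.260×10^-2 H)(0.926 A)/1090 = 3.619×10^-5 Wb.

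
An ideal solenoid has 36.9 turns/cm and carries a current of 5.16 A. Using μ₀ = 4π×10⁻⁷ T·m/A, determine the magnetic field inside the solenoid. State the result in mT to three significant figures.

B ≈ 23.9 mT

Inside a long solenoid, B = μ₀nI.
B = (4π×10⁻⁷)(3.690×10^3 m⁻¹)(5.16 A) = 2.393×10^-2 T.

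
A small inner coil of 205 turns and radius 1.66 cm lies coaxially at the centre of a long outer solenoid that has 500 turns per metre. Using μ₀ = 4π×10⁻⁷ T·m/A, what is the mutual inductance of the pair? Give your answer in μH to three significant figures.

M ≈ 112 μH

The outer solenoid produces a uniform field B₁ = μ₀n₁I₁ across the inner coil,
so the flux linkage is N₂Φ = N₂B₁A₂ = μ₀n₁N₂A₂·I₁, giving M = μ₀n₁N₂A₂.
A₂ = πr² = π(1.660×10^-2 m)² = 8.657×10^-4 m².
M = (4π×10⁻⁷)(500)(205)(8.657×10^-4) = 1.115×10^-4 H.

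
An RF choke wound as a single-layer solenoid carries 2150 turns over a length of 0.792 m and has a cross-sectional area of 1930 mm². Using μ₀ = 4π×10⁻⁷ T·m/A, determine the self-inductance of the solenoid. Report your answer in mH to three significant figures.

A = 1930 mm² = 1.930×10^-3 m².
For a long solenoid, L = μ₀N²A/ℓ.
L = (4π×10⁻⁷)(2150)²(1.930×10^-3)/(0.792 m) = 1.416×10^-2 H.

L ≈ 14.2 mH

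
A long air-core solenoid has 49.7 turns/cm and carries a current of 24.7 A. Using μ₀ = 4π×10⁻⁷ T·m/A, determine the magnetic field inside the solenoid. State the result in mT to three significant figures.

Inside a long solenoid, B = μ₀nI.
B = (4π×10⁻⁷)(4.970×10^3 m⁻¹)(24.7 A) = 0.1543 T.

B ≈ 154 mT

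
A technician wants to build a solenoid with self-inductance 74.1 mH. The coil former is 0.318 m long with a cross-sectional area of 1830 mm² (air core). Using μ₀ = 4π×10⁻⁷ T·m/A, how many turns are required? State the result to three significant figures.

N ≈ 3200 turns

A = 1830 mm² = 1.830×10^-3 m².
From L = μ₀N²A/ℓ, N = √(Lℓ / (μ₀A)).
N = √[(7.410×10^-2)(0.318) / ((4π×10⁻⁷)×1.830×10^-3)] = √(1.0247×10^7) ≈ 3201.0.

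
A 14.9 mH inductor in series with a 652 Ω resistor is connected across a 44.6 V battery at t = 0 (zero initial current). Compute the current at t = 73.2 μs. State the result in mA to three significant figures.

I ≈ 65.6 mA

τ = L/R = 1.490×10^-2/652 = 2.285×10^-5 s; final current I_∞ = ε/R = 44.6/652 = 6.840×10^-2 A.
I(t) = I_∞(1 − e^(−t/τ)) with t/τ = 3.203.
I = (6.840×10^-2)(1 − e^(−3.203)) = 6.563×10^-2 A.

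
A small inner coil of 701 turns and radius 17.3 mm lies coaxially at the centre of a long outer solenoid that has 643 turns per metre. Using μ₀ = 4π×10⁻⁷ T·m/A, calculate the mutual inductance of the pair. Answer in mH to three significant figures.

The outer solenoid produces a uniform field B₁ = μ₀n₁I₁ across the inner coil,
so the flux linkage is N₂Φ = N₂B₁A₂ = μ₀n₁N₂A₂·I₁, giving M = μ₀n₁N₂A₂.
A₂ = πr² = π(1.730×10^-2 m)² = 9.402×10^-4 m².
M = (4π×10⁻⁷)(643)(701)(9.402×10^-4) = 5.326×10^-4 H.

M ≈ 0.533 mH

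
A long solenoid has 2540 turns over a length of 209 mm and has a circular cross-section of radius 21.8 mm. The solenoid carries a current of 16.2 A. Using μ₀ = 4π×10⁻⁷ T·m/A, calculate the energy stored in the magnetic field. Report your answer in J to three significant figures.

U ≈ 7.60 J

A = πr² = π(2.180×10^-2 m)² = 1.493×10^-3 m².
L = μ₀N²A/ℓ = (4π×10⁻⁷)(2540)²(1.493×10^-3)/(0.209) = 5.792×10^-2 H.
U = ½LI² = ½(5.792×10^-2)(16.2)² = 7.6 J.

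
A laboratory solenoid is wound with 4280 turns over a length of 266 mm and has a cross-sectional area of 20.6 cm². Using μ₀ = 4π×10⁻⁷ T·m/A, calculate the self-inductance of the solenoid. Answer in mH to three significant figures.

A = 20.6 cm² = 2.060×10^-3 m².
For a long solenoid, L = μ₀N²A/ℓ.
L = (4π×10⁻⁷)(4280)²(2.060×10^-3)/(0.266 m) = 0.1783 H.

L ≈ 178 mH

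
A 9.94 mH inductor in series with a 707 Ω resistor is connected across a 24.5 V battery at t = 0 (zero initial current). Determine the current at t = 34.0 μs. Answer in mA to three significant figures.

τ = L/R = 9.940×10^-3/707 = 1.406×10^-5 s; final current I_∞ = ε/R = 24.5/707 = 3.465×10^-2 A.
I(t) = I_∞(1 − e^(−t/τ)) with t/τ = 2.418.
I = (3.465×10^-2)(1 − e^(−2.418)) = 3.157×10^-2 A.

I ≈ 31.6 mA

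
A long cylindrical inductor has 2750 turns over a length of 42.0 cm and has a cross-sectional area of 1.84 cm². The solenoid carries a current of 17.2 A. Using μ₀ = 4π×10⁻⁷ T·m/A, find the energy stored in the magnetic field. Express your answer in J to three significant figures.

U ≈ 0.616 J

A = 1.84 cm² = 1.840×10^-4 m².
L = μ₀N²A/ℓ = (4π×10⁻⁷)(2750)²(1.840×10^-4)/(0.42) = 4.163×10^-3 H.
U = ½LI² = ½(4.163×10^-3)(17.2)² = 0.6158 J.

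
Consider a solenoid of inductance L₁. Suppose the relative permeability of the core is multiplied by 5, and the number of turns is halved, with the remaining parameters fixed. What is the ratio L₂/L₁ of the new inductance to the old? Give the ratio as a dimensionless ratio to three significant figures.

For a solenoid, L ∝ μᵣN²A/ℓ.
L₂/L₁ = (5) × (0.5)^2 = 1.25.

L₂/L₁ = 1.25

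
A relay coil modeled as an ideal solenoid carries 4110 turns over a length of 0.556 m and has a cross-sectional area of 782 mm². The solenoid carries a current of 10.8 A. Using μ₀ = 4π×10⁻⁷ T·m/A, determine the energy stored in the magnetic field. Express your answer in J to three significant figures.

U ≈ 1.74 J

A = 782 mm² = 7.820×10^-4 m².
L = μ₀N²A/ℓ = (4π×10⁻⁷)(4110)²(7.820×10^-4)/(0.556) = 2.986×10^-2 H.
U = ½LI² = ½(2.986×10^-2)(10.8)² = 1.741 J.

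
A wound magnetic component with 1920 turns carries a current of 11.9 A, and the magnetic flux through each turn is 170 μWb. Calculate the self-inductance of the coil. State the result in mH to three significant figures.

L ≈ 27.4 mH

Self-inductance is defined by L = NΦ_B/I (flux linkage over current).
L = (1920)(1.700×10^-4 Wb)/(11.9 A) = 2.743×10^-2 H.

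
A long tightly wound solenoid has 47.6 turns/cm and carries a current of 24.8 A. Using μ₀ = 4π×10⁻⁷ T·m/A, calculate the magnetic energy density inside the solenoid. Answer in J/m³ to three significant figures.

B = μ₀nI = (4π×10⁻⁷)(4.760×10^3)(24.8) = 0.1483 T.
u = B²/(2μ₀) = (0.1483)²/(2×4π×10⁻⁷) = 8.756×10^3 J/m³.

u ≈ 8760 J/m³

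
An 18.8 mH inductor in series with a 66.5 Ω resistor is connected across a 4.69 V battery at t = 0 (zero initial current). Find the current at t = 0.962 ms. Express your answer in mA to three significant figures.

I ≈ 68.2 mA

τ = L/R = 1.880×10^-2/66.5 = 2.827×10^-4 s; final current I_∞ = ε/R = 4.69/66.5 = 7.053×10^-2 A.
I(t) = I_∞(1 − e^(−t/τ)) with t/τ = 3.403.
I = (7.053×10^-2)(1 − e^(−3.403)) = 6.818×10^-2 A.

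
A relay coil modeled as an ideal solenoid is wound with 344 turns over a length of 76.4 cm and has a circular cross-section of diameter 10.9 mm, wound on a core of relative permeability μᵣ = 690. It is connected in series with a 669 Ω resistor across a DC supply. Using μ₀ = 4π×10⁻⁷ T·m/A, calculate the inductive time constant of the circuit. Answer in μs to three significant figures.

A = π(d/2)² = π(5.450×10^-3 m)² = 9.331×10^-5 m².
L = μ₀μᵣN²A/ℓ = (4π×10⁻⁷)(690)(344)²(9.331×10^-5)/(0.764) = 1.253×10^-2 H.
τ = L/R = (1.253×10^-2)/(669) = 1.873×10^-5 s.

τ ≈ 18.7 μs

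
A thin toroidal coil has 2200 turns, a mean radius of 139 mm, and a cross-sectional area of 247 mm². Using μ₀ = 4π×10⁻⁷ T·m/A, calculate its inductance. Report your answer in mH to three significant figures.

L ≈ 1.72 mH

For a thin toroid, L = μ₀N²A/(2πR).
L = (4π×10⁻⁷)(2200)²(2.470×10^-4) / (2π×0.139 m) = 1.720×10^-3 H.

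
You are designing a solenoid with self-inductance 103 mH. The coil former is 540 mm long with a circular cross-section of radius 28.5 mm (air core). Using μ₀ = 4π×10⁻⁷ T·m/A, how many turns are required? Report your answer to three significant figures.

A = πr² = π(2.850×10^-2 m)² = 2.552×10^-3 m².
From L = μ₀N²A/ℓ, N = √(Lℓ / (μ₀A)).
N = √[(0.103)(0.54) / ((4π×10⁻⁷)×2.552×10^-3)] = √(1.7345×10^7) ≈ 4164.8.

N ≈ 4160 turns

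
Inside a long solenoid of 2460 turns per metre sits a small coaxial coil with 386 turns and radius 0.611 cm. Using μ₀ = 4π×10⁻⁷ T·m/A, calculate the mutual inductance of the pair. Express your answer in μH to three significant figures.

M ≈ 140 μH

The outer solenoid produces a uniform field B₁ = μ₀n₁I₁ across the inner coil,
so the flux linkage is N₂Φ = N₂B₁A₂ = μ₀n₁N₂A₂·I₁, giving M = μ₀n₁N₂A₂.
A₂ = πr² = π(6.110×10^-3 m)² = 1.173×10^-4 m².
M = (4π×10⁻⁷)(2460)(386)(1.173×10^-4) = 1.399×10^-4 H.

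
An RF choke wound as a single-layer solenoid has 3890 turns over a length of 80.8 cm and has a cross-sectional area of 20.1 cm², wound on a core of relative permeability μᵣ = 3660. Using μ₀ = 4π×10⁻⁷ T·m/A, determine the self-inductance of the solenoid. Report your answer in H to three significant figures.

L ≈ 173 H

A = 20.1 cm² = 2.010×10^-3 m².
For a long solenoid, L = μ₀μᵣN²A/ℓ.
L = (4π×10⁻⁷)(3660)(3890)²(2.010×10^-3)/(0.808 m) = 173.1 H.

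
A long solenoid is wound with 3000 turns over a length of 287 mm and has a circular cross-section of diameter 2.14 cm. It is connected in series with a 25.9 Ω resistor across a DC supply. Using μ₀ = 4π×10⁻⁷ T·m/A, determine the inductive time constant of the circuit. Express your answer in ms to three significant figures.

A = π(d/2)² = π(1.070×10^-2 m)² = 3.597×10^-4 m².
L = μ₀N²A/ℓ = (4π×10⁻⁷)(3000)²(3.597×10^-4)/(0.287) = 1.417×10^-2 H.
τ = L/R = (1.417×10^-2)/(25.9) = 5.473×10^-4 s.

τ ≈ 0.547 ms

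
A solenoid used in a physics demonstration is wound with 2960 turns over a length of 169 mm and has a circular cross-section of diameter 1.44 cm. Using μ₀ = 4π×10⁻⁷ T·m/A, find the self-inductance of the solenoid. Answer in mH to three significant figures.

A = π(d/2)² = π(7.200×10^-3 m)² = 1.629×10^-4 m².
For a long solenoid, L = μ₀N²A/ℓ.
L = (4π×10⁻⁷)(2960)²(1.629×10^-4)/(0.169 m) = 1.061×10^-2 H.

L ≈ 10.6 mH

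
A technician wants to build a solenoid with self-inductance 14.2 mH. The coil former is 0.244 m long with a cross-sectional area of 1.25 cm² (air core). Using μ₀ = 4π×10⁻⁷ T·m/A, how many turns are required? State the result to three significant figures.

A = 1.25 cm² = 1.250×10^-4 m².
From L = μ₀N²A/ℓ, N = √(Lℓ / (μ₀A)).
N = √[(1.420×10^-2)(0.244) / ((4π×10⁻⁷)×1.250×10^-4)] = √(2.206×10^7) ≈ 4696.6.

N ≈ 4700 turns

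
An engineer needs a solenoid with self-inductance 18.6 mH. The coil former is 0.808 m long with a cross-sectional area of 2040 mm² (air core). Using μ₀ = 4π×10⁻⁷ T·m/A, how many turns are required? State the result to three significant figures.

N ≈ 2420 turns

A = 2040 mm² = 2.040×10^-3 m².
From L = μ₀N²A/ℓ, N = √(Lℓ / (μ₀A)).
N = √[(1.860×10^-2)(0.808) / ((4π×10⁻⁷)×2.040×10^-3)] = √(5.863×10^6) ≈ 2421.3.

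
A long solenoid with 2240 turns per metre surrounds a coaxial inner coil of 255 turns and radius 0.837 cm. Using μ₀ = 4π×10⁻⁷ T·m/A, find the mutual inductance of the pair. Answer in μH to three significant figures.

The outer solenoid produces a uniform field B₁ = μ₀n₁I₁ across the inner coil,
so the flux linkage is N₂Φ = N₂B₁A₂ = μ₀n₁N₂A₂·I₁, giving M = μ₀n₁N₂A₂.
A₂ = πr² = π(8.370×10^-3 m)² = 2.201×10^-4 m².
M = (4π×10⁻⁷)(2240)(255)(2.201×10^-4) = 1.580×10^-4 H.

M ≈ 158 μH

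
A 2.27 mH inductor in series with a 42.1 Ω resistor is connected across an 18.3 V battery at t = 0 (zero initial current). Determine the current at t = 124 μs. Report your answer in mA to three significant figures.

τ = L/R = 2.270×10^-3/42.1 = 5.392×10^-5 s; final current I_∞ = ε/R = 18.3/42.1 = 0.4347 A.
I(t) = I_∞(1 − e^(−t/τ)) with t/τ = 2.300.
I = (0.4347)(1 − e^(−2.300)) = 0.3911 A.

I ≈ 391 mA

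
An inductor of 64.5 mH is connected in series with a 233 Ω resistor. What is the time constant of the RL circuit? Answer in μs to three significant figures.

τ = L/R = (6.450×10^-2 H)/(233 Ω) = 2.768×10^-4 s.

τ ≈ 277 μs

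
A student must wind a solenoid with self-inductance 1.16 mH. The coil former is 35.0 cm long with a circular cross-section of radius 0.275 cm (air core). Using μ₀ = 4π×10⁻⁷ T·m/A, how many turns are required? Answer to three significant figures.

N ≈ 3690 turns

A = πr² = π(2.750×10^-3 m)² = 2.376×10^-5 m².
From L = μ₀N²A/ℓ, N = √(Lℓ / (μ₀A)).
N = √[(1.160×10^-3)(0.35) / ((4π×10⁻⁷)×2.376×10^-5)] = √(1.360×10^7) ≈ 3687.7.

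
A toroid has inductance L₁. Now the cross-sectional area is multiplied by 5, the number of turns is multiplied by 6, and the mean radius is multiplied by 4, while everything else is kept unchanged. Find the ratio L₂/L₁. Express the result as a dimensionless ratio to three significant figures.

L₂/L₁ = 45.0

For a toroid, L ∝ μᵣN²A/R.
L₂/L₁ = (5) × (6)^2 × (4)^-1 = 45.0.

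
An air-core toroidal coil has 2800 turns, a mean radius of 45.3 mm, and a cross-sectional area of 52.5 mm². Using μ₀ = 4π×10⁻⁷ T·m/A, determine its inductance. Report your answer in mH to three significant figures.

For a thin toroid, L = μ₀N²A/(2πR).
L = (4π×10⁻⁷)(2800)²(5.250×10^-5) / (2π×4.530×10^-2 m) = 1.817×10^-3 H.

L ≈ 1.82 mH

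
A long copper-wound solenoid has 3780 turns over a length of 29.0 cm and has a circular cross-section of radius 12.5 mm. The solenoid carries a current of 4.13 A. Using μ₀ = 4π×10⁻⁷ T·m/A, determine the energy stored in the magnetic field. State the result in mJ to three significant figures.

A = πr² = π(1.250×10^-2 m)² = 4.909×10^-4 m².
L = μ₀N²A/ℓ = (4π×10⁻⁷)(3780)²(4.909×10^-4)/(0.29) = 3.039×10^-2 H.
U = ½LI² = ½(3.039×10^-2)(4.13)² = 0.2592 J.

U ≈ 259 mJ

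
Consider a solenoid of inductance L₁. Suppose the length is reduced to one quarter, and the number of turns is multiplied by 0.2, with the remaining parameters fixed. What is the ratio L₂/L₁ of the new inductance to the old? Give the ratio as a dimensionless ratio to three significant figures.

For a solenoid, L ∝ μᵣN²A/ℓ.
L₂/L₁ = (0.25)^-1 × (0.2)^2 = 0.160.

L₂/L₁ = 0.160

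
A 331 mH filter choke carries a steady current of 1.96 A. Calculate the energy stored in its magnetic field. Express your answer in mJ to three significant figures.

U ≈ 636 mJ

Stored magnetic energy: U = ½LI².
U = ½(0.331 H)(1.96 A)² = 0.6358 J.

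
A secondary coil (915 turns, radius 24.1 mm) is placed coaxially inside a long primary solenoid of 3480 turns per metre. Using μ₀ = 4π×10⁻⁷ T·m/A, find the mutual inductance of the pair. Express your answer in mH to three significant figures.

The outer solenoid produces a uniform field B₁ = μ₀n₁I₁ across the inner coil,
so the flux linkage is N₂Φ = N₂B₁A₂ = μ₀n₁N₂A₂·I₁, giving M = μ₀n₁N₂A₂.
A₂ = πr² = π(2.410×10^-2 m)² = 1.8247×10^-3 m².
M = (4π×10⁻⁷)(3480)(915)(1.8247×10^-3) = 7.301×10^-3 H.

M ≈ 7.30 mH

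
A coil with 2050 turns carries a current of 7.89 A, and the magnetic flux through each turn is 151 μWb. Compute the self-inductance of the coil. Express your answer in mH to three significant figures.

L ≈ 39.2 mH

Self-inductance is defined by L = NΦ_B/I (flux linkage over current).
L = (2050)(1.510×10^-4 Wb)/(7.89 A) = 3.923×10^-2 H.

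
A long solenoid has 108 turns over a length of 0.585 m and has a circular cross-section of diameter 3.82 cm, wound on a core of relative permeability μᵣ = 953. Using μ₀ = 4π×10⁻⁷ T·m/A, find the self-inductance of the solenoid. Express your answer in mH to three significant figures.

L ≈ 27.4 mH

A = π(d/2)² = π(1.910×10^-2 m)² = 1.146×10^-3 m².
For a long solenoid, L = μ₀μᵣN²A/ℓ.
L = (4π×10⁻⁷)(953)(108)²(1.146×10^-3)/(0.585 m) = 2.737×10^-2 H.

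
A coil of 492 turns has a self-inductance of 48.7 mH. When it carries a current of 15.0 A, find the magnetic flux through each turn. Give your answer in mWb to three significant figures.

From L = NΦ_B/I, the flux per turn is Φ_B = LI/N.
Φ_B = (4.870×10^-2 H)(15.0 A)/492 = 1.4848×10^-3 Wb.

Φ_B ≈ 1.48 mWb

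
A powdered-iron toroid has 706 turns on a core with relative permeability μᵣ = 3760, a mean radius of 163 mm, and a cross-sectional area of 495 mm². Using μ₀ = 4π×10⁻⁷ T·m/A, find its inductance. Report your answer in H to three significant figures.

L ≈ 1.14 H

For a thin toroid, L = μ₀μᵣN²A/(2πR).
L = (4π×10⁻⁷)(3760)(706)²(4.950×10^-4) / (2π×0.163 m) = 1.138 H.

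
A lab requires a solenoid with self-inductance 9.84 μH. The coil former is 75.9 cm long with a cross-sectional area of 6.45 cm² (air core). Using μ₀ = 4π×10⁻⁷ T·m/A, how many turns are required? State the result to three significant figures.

N ≈ 96 turns

A = 6.45 cm² = 6.450×10^-4 m².
From L = μ₀N²A/ℓ, N = √(Lℓ / (μ₀A)).
N = √[(9.840×10^-6)(0.759) / ((4π×10⁻⁷)×6.450×10^-4)] = √(9.214×10^3) ≈ 96.0.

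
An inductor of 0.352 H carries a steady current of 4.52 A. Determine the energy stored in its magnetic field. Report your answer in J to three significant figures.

Stored magnetic energy: U = ½LI².
U = ½(0.352 H)(4.52 A)² = 3.596 J.

U ≈ 3.60 J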